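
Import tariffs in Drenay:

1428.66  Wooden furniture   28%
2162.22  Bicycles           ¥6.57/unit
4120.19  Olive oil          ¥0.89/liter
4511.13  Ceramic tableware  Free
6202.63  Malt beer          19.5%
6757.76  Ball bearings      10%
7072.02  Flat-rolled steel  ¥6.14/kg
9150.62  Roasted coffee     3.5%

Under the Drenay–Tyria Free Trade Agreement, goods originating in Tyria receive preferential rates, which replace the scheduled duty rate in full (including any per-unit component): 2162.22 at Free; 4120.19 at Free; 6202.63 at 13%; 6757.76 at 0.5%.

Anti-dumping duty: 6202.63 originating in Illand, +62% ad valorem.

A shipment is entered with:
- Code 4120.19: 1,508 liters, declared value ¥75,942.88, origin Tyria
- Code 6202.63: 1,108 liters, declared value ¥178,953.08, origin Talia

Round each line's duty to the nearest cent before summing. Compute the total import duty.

Line 1 (4120.19, Tyria, 1,508 liters, ¥75,942.88):
Base rate for 4120.19 is ¥0.89/liter.
Origin Tyria qualifies under the Drenay–Tyria agreement and 4120.19 is covered: preferential rate Free applies instead.
Duty = ¥75,942.88 × 0% = ¥0.00.
Line 2 (6202.63, Talia, 1,108 liters, ¥178,953.08):
Base rate for 6202.63 is 19.5%.
6202.63 has an FTA preferential rate, but origin Talia is not Tyria; base rate stands.
The additional-duty order on 6202.63 targets Illand, not Talia; it does not apply.
Duty = ¥178,953.08 × 19.5% = ¥34,895.85.
Total = ¥0.00 + ¥34,895.85 = ¥34,895.85.

¥34,895.85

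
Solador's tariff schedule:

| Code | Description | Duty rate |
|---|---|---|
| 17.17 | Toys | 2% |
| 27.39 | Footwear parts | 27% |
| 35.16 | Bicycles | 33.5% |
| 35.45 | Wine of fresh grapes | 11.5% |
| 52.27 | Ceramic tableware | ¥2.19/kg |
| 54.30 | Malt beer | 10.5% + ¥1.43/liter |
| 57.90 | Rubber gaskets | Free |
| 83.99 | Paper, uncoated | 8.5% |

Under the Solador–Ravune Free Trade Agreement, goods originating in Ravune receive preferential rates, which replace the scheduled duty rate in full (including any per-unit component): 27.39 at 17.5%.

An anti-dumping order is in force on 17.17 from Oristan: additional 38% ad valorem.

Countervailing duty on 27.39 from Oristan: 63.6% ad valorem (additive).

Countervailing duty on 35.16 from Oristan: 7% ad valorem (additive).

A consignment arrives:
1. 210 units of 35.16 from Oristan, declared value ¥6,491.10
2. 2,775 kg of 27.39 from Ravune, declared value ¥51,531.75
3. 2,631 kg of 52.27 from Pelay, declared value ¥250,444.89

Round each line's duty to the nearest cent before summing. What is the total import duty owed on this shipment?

¥17,408.85

Line 1 (35.16, Oristan, 210 units, ¥6,491.10):
Base rate for 35.16 is 33.5%.
Additional duty on 35.16 from Oristan: +7%. Applied ad valorem rate: 33.5% + 7% = 40.5%.
Duty = ¥6,491.10 × 40.5% = ¥2,628.90.
Line 2 (27.39, Ravune, 2,775 kg, ¥51,531.75):
Base rate for 27.39 is 27%.
Origin Ravune qualifies under the Solador–Ravune agreement and 27.39 is covered: preferential rate 17.5% applies instead.
The additional-duty order on 27.39 targets Oristan, not Ravune; it does not apply.
Duty = ¥51,531.75 × 17.5% = ¥9,018.06.
Line 3 (52.27, Pelay, 2,631 kg, ¥250,444.89):
Base rate for 52.27 is ¥2.19/kg.
Duty = 2,631 × ¥2.19 = ¥5,761.89.
Total = ¥2,628.90 + ¥9,018.06 + ¥5,761.89 = ¥17,408.85.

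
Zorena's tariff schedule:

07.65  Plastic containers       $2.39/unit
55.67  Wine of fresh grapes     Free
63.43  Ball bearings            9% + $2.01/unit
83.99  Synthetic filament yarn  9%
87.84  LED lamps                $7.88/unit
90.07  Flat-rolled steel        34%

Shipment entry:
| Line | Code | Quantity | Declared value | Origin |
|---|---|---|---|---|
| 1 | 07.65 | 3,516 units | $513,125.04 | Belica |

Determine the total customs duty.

$8,403.24

Line 1 (07.65, Belica, 3,516 units, $513,125.04):
Base rate for 07.65 is $2.39/unit.
Duty = 3,516 × $2.39 = $8,403.24.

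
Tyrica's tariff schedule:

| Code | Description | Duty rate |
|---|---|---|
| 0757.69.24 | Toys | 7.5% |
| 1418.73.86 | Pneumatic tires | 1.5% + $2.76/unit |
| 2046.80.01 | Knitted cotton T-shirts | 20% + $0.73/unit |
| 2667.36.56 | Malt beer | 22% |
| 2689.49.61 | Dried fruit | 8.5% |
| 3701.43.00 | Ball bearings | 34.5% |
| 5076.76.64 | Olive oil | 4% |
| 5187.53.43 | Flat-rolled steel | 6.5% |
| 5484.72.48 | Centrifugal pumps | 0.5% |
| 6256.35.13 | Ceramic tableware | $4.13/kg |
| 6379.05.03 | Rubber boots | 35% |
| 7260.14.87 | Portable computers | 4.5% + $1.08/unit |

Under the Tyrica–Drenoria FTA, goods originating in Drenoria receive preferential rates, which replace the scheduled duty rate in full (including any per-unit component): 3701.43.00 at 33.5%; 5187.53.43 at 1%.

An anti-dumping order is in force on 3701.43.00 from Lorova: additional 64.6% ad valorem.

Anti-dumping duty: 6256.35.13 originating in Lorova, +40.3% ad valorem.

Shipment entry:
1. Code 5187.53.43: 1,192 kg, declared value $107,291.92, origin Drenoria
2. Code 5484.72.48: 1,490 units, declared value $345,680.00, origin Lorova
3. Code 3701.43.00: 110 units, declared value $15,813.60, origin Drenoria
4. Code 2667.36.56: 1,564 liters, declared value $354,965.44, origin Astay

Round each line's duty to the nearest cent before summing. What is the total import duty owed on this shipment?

$86,191.28

Line 1 (5187.53.43, Drenoria, 1,192 kg, $107,291.92):
Base rate for 5187.53.43 is 6.5%.
Origin Drenoria qualifies under the Tyrica–Drenoria agreement and 5187.53.43 is covered: preferential rate 1% applies instead.
Duty = $107,291.92 × 1% = $1,072.92.
Line 2 (5484.72.48, Lorova, 1,490 units, $345,680.00):
Base rate for 5484.72.48 is 0.5%.
Duty = $345,680.00 × 0.5% = $1,728.40.
Line 3 (3701.43.00, Drenoria, 110 units, $15,813.60):
Base rate for 3701.43.00 is 34.5%.
Origin Drenoria qualifies under the Tyrica–Drenoria agreement and 3701.43.00 is covered: preferential rate 33.5% applies instead.
The additional-duty order on 3701.43.00 targets Lorova, not Drenoria; it does not apply.
Duty = $15,813.60 × 33.5% = $5,297.56.
Line 4 (2667.36.56, Astay, 1,564 liters, $354,965.44):
Base rate for 2667.36.56 is 22%.
Duty = $354,965.44 × 22% = $78,092.40.
Total = $1,072.92 + $1,728.40 + $5,297.56 + $78,092.40 = $86,191.28.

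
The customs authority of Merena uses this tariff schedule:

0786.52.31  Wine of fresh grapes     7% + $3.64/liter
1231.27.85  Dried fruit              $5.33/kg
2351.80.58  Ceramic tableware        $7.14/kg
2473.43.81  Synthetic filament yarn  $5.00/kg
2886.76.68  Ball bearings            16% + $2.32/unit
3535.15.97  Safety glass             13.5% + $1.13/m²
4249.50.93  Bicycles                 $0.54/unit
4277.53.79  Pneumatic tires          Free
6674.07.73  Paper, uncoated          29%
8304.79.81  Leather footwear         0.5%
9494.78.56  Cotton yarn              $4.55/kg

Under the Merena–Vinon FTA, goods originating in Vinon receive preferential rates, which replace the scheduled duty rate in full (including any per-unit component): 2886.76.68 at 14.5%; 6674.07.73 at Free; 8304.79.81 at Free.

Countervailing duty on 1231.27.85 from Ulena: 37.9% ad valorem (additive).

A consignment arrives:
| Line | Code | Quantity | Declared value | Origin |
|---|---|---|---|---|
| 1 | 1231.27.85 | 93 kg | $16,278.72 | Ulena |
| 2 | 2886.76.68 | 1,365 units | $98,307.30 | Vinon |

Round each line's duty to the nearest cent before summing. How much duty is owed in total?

$20,919.88

Line 1 (1231.27.85, Ulena, 93 kg, $16,278.72):
Base rate for 1231.27.85 is $5.33/kg.
Additional duty on 1231.27.85 from Ulena: +37.9% ad valorem. Applied ad valorem rate = 37.9%.
Duty = $16,278.72 × 37.9% + 93 × $5.33 = $6,665.32.
Line 2 (2886.76.68, Vinon, 1,365 units, $98,307.30):
Base rate for 2886.76.68 is 16% + $2.32/unit.
Origin Vinon qualifies under the Merena–Vinon agreement and 2886.76.68 is covered: preferential rate 14.5% applies instead.
Duty = $98,307.30 × 14.5% = $14,254.56.
Total = $6,665.32 + $14,254.56 = $20,919.88.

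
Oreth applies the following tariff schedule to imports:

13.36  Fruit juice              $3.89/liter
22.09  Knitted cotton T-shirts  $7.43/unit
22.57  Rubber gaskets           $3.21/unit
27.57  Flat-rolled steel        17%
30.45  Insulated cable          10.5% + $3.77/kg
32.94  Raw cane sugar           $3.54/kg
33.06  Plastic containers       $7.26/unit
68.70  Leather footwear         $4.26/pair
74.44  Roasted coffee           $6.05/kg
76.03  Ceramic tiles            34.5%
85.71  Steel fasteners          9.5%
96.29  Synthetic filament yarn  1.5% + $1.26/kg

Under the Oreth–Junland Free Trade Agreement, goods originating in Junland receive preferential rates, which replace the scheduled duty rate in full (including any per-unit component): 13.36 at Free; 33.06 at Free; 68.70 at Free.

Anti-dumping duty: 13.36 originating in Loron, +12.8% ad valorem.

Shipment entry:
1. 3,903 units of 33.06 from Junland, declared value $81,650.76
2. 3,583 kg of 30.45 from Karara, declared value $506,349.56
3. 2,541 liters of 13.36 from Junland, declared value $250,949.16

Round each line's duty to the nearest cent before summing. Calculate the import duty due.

Line 1 (33.06, Junland, 3,903 units, $81,650.76):
Base rate for 33.06 is $7.26/unit.
Origin Junland qualifies under the Oreth–Junland agreement and 33.06 is covered: preferential rate Free applies instead.
Duty = $81,650.76 × 0% = $0.00.
Line 2 (30.45, Karara, 3,583 kg, $506,349.56):
Base rate for 30.45 is 10.5% + $3.77/kg.
Duty = $506,349.56 × 10.5% + 3,583 × $3.77 = $66,674.61.
Line 3 (13.36, Junland, 2,541 liters, $250,949.16):
Base rate for 13.36 is $3.89/liter.
Origin Junland qualifies under the Oreth–Junland agreement and 13.36 is covered: preferential rate Free applies instead.
The additional-duty order on 13.36 targets Loron, not Junland; it does not apply.
Duty = $250,949.16 × 0% = $0.00.
Total = $0.00 + $66,674.61 + $0.00 = $66,674.61.

$66,674.61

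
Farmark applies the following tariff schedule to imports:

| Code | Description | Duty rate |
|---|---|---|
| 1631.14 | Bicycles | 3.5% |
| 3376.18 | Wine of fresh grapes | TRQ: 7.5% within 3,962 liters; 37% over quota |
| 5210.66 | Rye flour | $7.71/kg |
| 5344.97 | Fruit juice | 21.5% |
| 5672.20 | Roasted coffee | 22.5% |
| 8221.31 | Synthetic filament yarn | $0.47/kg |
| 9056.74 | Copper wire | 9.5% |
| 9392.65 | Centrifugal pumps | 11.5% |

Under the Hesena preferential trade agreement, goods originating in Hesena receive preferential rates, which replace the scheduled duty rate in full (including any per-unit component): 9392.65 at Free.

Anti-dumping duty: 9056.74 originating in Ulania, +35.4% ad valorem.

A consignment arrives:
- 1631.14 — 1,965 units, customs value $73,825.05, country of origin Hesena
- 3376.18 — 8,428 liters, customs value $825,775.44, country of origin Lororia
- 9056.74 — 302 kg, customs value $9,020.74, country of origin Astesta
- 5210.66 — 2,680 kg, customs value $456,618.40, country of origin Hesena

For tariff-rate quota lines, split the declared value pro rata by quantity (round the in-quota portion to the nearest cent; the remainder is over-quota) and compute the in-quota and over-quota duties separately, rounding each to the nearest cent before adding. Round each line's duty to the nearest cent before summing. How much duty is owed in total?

Line 1 (1631.14, Hesena, 1,965 units, $73,825.05):
Base rate for 1631.14 is 3.5%.
Origin Hesena is the FTA partner but 1631.14 is not on the preference list; base rate stands.
Duty = $73,825.05 × 3.5% = $2,583.88.
Line 2 (3376.18, Lororia, 8,428 liters, $825,775.44):
Code 3376.18 is under a tariff-rate quota (threshold 3,962 liters). In-quota: 3,962 liters at 7.5%; over-quota: 4,466 liters at 37%.
Pro-rata value split: in-quota = $825,775.44 × 3,962/8,428 = $388,196.76; over-quota = $825,775.44 − $388,196.76 = $437,578.68.
In-quota duty = $388,196.76 × 7.5% = $29,114.76. Over-quota duty = $437,578.68 × 37% = $161,904.11.
Line duty = $29,114.76 + $161,904.11 = $191,018.87.
Line 3 (9056.74, Astesta, 302 kg, $9,020.74):
Base rate for 9056.74 is 9.5%.
The additional-duty order on 9056.74 targets Ulania, not Astesta; it does not apply.
Duty = $9,020.74 × 9.5% = $856.97.
Line 4 (5210.66, Hesena, 2,680 kg, $456,618.40):
Base rate for 5210.66 is $7.71/kg.
Origin Hesena is the FTA partner but 5210.66 is not on the preference list; base rate stands.
Duty = 2,680 × $7.71 = $20,662.80.
Total = $2,583.88 + $191,018.87 + $856.97 + $20,662.80 = $215,122.52.

$215,122.52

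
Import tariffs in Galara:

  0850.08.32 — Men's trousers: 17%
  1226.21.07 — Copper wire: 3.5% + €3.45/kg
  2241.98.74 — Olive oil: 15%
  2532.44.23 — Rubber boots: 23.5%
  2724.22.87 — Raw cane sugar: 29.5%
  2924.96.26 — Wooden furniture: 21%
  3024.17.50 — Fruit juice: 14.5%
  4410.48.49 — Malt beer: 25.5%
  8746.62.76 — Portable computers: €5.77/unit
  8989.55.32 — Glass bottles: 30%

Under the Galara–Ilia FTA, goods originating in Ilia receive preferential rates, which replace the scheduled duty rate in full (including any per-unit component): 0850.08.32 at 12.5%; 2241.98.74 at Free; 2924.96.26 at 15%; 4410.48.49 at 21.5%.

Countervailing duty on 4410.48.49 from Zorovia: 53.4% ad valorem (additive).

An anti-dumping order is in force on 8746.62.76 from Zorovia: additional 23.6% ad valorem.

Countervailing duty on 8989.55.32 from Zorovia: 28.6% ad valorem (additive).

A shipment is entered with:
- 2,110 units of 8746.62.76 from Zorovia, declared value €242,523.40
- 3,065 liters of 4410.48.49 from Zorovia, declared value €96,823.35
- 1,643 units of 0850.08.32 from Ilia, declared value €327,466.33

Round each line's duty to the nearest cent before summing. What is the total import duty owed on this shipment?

€186,737.13

Line 1 (8746.62.76, Zorovia, 2,110 units, €242,523.40):
Base rate for 8746.62.76 is €5.77/unit.
Additional duty on 8746.62.76 from Zorovia: +23.6% ad valorem. Applied ad valorem rate = 23.6%.
Duty = €242,523.40 × 23.6% + 2,110 × €5.77 = €69,410.22.
Line 2 (4410.48.49, Zorovia, 3,065 liters, €96,823.35):
Base rate for 4410.48.49 is 25.5%.
4410.48.49 has an FTA preferential rate, but origin Zorovia is not Ilia; base rate stands.
Additional duty on 4410.48.49 from Zorovia: +53.4%. Applied ad valorem rate: 25.5% + 53.4% = 78.9%.
Duty = €96,823.35 × 78.9% = €76,393.62.
Line 3 (0850.08.32, Ilia, 1,643 units, €327,466.33):
Base rate for 0850.08.32 is 17%.
Origin Ilia qualifies under the Galara–Ilia agreement and 0850.08.32 is covered: preferential rate 12.5% applies instead.
Duty = €327,466.33 × 12.5% = €40,933.29.
Total = €69,410.22 + €76,393.62 + €40,933.29 = €186,737.13.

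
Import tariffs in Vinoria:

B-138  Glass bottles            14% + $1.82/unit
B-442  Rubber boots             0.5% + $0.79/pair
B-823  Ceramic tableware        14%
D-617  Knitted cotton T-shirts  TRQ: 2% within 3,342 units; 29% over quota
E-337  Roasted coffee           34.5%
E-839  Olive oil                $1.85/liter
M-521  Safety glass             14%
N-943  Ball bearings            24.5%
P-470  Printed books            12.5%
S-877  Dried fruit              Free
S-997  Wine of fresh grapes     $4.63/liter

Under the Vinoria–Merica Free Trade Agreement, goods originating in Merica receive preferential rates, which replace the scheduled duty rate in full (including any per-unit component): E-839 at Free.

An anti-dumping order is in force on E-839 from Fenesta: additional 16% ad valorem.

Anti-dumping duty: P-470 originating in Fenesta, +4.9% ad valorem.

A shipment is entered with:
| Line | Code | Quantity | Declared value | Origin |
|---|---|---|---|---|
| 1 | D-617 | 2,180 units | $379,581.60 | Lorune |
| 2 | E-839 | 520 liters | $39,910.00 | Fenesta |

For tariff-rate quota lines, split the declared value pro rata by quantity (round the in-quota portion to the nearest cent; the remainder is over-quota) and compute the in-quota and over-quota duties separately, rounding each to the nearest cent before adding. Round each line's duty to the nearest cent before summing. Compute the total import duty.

$14,939.23

Line 1 (D-617, Lorune, 2,180 units, $379,581.60):
Code D-617 is under a tariff-rate quota (threshold 3,342 units). Quantity 2,180 units is within the quota, so the in-quota rate 2% applies to the full value.
Duty = $379,581.60 × 2% = $7,591.63.
Line 2 (E-839, Fenesta, 520 liters, $39,910.00):
Base rate for E-839 is $1.85/liter.
E-839 has an FTA preferential rate, but origin Fenesta is not Merica; base rate stands.
Additional duty on E-839 from Fenesta: +16% ad valorem. Applied ad valorem rate = 16%.
Duty = $39,910.00 × 16% + 520 × $1.85 = $7,347.60.
Total = $7,591.63 + $7,347.60 = $14,939.23.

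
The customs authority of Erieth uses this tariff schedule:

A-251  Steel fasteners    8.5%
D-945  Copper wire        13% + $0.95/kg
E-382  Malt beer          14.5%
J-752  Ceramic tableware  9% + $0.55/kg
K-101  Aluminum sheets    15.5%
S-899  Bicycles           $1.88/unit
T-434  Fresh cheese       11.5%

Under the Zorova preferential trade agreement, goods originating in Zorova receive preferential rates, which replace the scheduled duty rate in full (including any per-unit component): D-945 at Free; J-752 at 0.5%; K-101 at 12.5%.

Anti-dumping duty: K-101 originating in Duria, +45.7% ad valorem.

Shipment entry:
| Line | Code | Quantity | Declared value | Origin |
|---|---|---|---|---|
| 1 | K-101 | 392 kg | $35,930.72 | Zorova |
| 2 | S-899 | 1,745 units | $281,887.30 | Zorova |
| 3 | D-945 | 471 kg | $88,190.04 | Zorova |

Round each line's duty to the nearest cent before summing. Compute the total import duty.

Line 1 (K-101, Zorova, 392 kg, $35,930.72):
Base rate for K-101 is 15.5%.
Origin Zorova qualifies under the Erieth–Zorova agreement and K-101 is covered: preferential rate 12.5% applies instead.
The additional-duty order on K-101 targets Duria, not Zorova; it does not apply.
Duty = $35,930.72 × 12.5% = $4,491.34.
Line 2 (S-899, Zorova, 1,745 units, $281,887.30):
Base rate for S-899 is $1.88/unit.
Origin Zorova is the FTA partner but S-899 is not on the preference list; base rate stands.
Duty = 1,745 × $1.88 = $3,280.60.
Line 3 (D-945, Zorova, 471 kg, $88,190.04):
Base rate for D-945 is 13% + $0.95/kg.
Origin Zorova qualifies under the Erieth–Zorova agreement and D-945 is covered: preferential rate Free applies instead.
Duty = $88,190.04 × 0% = $0.00.
Total = $4,491.34 + $3,280.60 + $0.00 = $7,771.94.

$7,771.94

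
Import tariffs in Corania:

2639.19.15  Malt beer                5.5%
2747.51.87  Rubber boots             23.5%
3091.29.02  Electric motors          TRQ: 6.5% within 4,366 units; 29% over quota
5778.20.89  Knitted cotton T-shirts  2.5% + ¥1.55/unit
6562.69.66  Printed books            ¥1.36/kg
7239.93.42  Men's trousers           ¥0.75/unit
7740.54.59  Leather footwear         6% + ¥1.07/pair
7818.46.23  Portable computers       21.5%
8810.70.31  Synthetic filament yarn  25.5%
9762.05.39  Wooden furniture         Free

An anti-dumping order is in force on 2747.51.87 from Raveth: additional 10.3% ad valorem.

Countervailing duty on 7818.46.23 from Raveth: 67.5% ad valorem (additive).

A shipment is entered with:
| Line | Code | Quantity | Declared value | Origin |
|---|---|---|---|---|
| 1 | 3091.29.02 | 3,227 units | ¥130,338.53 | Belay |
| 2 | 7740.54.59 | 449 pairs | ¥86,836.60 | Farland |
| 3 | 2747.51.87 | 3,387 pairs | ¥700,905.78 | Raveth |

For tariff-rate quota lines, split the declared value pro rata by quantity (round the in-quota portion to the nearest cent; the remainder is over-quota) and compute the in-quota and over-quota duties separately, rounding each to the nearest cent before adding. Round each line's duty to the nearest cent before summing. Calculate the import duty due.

Line 1 (3091.29.02, Belay, 3,227 units, ¥130,338.53):
Code 3091.29.02 is under a tariff-rate quota (threshold 4,366 units). Quantity 3,227 units is within the quota, so the in-quota rate 6.5% applies to the full value.
Duty = ¥130,338.53 × 6.5% = ¥8,472.00.
Line 2 (7740.54.59, Farland, 449 pairs, ¥86,836.60):
Base rate for 7740.54.59 is 6% + ¥1.07/pair.
Duty = ¥86,836.60 × 6% + 449 × ¥1.07 = ¥5,690.63.
Line 3 (2747.51.87, Raveth, 3,387 pairs, ¥700,905.78):
Base rate for 2747.51.87 is 23.5%.
Additional duty on 2747.51.87 from Raveth: +10.3%. Applied ad valorem rate: 23.5% + 10.3% = 33.8%.
Duty = ¥700,905.78 × 33.8% = ¥236,906.15.
Total = ¥8,472.00 + ¥5,690.63 + ¥236,906.15 = ¥251,068.78.

¥251,068.78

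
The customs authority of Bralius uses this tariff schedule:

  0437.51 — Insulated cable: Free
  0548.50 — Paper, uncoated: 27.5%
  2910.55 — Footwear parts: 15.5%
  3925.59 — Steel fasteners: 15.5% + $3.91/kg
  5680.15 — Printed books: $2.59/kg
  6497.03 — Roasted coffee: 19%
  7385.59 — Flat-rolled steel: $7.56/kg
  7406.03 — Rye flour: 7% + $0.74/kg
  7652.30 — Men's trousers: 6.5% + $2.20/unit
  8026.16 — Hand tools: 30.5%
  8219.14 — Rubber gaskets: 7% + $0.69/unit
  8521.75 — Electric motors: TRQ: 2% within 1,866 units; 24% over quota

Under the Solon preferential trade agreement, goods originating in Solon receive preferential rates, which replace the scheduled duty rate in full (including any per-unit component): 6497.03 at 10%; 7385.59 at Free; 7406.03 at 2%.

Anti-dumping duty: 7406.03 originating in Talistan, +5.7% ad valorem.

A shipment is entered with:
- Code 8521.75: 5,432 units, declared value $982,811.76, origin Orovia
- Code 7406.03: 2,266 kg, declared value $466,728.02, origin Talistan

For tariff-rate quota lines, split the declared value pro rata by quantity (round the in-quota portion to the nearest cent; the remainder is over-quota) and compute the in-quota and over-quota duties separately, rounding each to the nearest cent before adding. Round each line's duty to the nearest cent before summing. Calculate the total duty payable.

Line 1 (8521.75, Orovia, 5,432 units, $982,811.76):
Code 8521.75 is under a tariff-rate quota (threshold 1,866 units). In-quota: 1,866 units at 2%; over-quota: 3,566 units at 24%.
Pro-rata value split: in-quota = $982,811.76 × 1,866/5,432 = $337,615.38; over-quota = $982,811.76 − $337,615.38 = $645,196.38.
In-quota duty = $337,615.38 × 2% = $6,752.31. Over-quota duty = $645,196.38 × 24% = $154,847.13.
Line duty = $6,752.31 + $154,847.13 = $161,599.44.
Line 2 (7406.03, Talistan, 2,266 kg, $466,728.02):
Base rate for 7406.03 is 7% + $0.74/kg.
7406.03 has an FTA preferential rate, but origin Talistan is not Solon; base rate stands.
Additional duty on 7406.03 from Talistan: +5.7%. Applied ad valorem rate: 7% + 5.7% = 12.7%.
Duty = $466,728.02 × 12.7% + 2,266 × $0.74 = $60,951.30.
Total = $161,599.44 + $60,951.30 = $222,550.74.

$222,550.74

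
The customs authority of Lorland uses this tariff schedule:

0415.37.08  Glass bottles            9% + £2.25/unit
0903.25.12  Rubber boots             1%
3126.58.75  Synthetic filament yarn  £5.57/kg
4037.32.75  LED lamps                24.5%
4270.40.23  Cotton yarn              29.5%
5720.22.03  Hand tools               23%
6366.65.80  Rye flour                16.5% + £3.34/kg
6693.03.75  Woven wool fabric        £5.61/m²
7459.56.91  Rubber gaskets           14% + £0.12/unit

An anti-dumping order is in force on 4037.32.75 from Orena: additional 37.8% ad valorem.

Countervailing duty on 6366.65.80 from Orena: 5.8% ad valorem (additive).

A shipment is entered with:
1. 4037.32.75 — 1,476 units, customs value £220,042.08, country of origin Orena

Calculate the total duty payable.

Line 1 (4037.32.75, Orena, 1,476 units, £220,042.08):
Base rate for 4037.32.75 is 24.5%.
Additional duty on 4037.32.75 from Orena: +37.8%. Applied ad valorem rate: 24.5% + 37.8% = 62.3%.
Duty = £220,042.08 × 62.3% = £137,086.22.

£137,086.22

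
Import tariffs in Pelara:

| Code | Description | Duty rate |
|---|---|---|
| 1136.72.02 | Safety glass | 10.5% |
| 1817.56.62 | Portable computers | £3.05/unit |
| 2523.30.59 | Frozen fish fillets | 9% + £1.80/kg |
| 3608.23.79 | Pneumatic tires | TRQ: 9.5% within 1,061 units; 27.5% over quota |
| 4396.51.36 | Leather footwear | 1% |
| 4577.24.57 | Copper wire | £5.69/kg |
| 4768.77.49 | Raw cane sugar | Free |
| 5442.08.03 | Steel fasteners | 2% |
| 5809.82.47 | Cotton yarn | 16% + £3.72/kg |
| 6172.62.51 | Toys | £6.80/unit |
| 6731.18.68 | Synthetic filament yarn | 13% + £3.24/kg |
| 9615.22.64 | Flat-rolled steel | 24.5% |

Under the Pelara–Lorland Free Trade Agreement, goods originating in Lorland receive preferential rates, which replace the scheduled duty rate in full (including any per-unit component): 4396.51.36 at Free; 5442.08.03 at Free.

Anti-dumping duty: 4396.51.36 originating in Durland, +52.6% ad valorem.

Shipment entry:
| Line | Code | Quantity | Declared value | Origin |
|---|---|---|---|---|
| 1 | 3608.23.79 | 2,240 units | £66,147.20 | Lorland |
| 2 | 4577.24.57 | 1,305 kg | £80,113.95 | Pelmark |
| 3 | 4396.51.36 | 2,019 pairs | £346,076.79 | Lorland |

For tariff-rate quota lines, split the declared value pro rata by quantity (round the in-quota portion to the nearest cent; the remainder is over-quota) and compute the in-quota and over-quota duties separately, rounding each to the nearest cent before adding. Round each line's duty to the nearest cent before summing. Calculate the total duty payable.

Line 1 (3608.23.79, Lorland, 2,240 units, £66,147.20):
Code 3608.23.79 is under a tariff-rate quota (threshold 1,061 units). In-quota: 1,061 units at 9.5%; over-quota: 1,179 units at 27.5%.
Pro-rata value split: in-quota = £66,147.20 × 1,061/2,240 = £31,331.33; over-quota = £66,147.20 − £31,331.33 = £34,815.87.
In-quota duty = £31,331.33 × 9.5% = £2,976.48. Over-quota duty = £34,815.87 × 27.5% = £9,574.36.
Line duty = £2,976.48 + £9,574.36 = £12,550.84.
Line 2 (4577.24.57, Pelmark, 1,305 kg, £80,113.95):
Base rate for 4577.24.57 is £5.69/kg.
Duty = 1,305 × £5.69 = £7,425.45.
Line 3 (4396.51.36, Lorland, 2,019 pairs, £346,076.79):
Base rate for 4396.51.36 is 1%.
Origin Lorland qualifies under the Pelara–Lorland agreement and 4396.51.36 is covered: preferential rate Free applies instead.
The additional-duty order on 4396.51.36 targets Durland, not Lorland; it does not apply.
Duty = £346,076.79 × 0% = £0.00.
Total = £12,550.84 + £7,425.45 + £0.00 = £19,976.29.

£19,976.29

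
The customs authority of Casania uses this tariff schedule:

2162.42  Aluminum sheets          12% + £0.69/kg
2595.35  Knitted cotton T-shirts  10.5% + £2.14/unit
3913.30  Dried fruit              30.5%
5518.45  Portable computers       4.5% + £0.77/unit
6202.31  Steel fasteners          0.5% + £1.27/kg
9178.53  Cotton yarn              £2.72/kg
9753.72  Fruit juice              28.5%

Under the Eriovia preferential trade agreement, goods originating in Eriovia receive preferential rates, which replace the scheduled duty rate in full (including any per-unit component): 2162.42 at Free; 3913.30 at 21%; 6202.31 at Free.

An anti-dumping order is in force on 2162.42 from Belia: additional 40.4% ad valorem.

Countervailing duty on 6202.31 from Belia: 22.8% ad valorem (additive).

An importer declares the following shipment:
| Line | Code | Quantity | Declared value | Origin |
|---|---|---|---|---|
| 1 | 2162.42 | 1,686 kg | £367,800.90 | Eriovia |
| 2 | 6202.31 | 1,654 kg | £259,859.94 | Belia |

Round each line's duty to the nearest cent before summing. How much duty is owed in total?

£62,647.95

Line 1 (2162.42, Eriovia, 1,686 kg, £367,800.90):
Base rate for 2162.42 is 12% + £0.69/kg.
Origin Eriovia qualifies under the Casania–Eriovia agreement and 2162.42 is covered: preferential rate Free applies instead.
The additional-duty order on 2162.42 targets Belia, not Eriovia; it does not apply.
Duty = £367,800.90 × 0% = £0.00.
Line 2 (6202.31, Belia, 1,654 kg, £259,859.94):
Base rate for 6202.31 is 0.5% + £1.27/kg.
6202.31 has an FTA preferential rate, but origin Belia is not Eriovia; base rate stands.
Additional duty on 6202.31 from Belia: +22.8%. Applied ad valorem rate: 0.5% + 22.8% = 23.3%.
Duty = £259,859.94 × 23.3% + 1,654 × £1.27 = £62,647.95.
Total = £0.00 + £62,647.95 = £62,647.95.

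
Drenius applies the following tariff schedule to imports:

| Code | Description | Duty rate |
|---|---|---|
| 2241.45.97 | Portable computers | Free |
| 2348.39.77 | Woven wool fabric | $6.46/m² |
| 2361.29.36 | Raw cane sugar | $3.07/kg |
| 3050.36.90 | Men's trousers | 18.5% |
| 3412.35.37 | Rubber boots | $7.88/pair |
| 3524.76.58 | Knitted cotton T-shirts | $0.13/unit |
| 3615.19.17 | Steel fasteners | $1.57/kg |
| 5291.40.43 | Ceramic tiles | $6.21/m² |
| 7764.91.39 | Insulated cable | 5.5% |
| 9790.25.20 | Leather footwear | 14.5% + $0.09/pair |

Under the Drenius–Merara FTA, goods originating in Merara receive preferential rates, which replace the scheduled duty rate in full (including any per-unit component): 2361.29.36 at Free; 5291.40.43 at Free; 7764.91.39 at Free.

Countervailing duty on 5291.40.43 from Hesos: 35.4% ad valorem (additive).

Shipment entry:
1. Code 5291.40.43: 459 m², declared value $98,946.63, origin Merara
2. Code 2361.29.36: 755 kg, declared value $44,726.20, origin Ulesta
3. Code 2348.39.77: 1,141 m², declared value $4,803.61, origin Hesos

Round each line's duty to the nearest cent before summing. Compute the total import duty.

$9,688.71

Line 1 (5291.40.43, Merara, 459 m², $98,946.63):
Base rate for 5291.40.43 is $6.21/m².
Origin Merara qualifies under the Drenius–Merara agreement and 5291.40.43 is covered: preferential rate Free applies instead.
The additional-duty order on 5291.40.43 targets Hesos, not Merara; it does not apply.
Duty = $98,946.63 × 0% = $0.00.
Line 2 (2361.29.36, Ulesta, 755 kg, $44,726.20):
Base rate for 2361.29.36 is $3.07/kg.
2361.29.36 has an FTA preferential rate, but origin Ulesta is not Merara; base rate stands.
Duty = 755 × $3.07 = $2,317.85.
Line 3 (2348.39.77, Hesos, 1,141 m², $4,803.61):
Base rate for 2348.39.77 is $6.46/m².
Duty = 1,141 × $6.46 = $7,370.86.
Total = $0.00 + $2,317.85 + $7,370.86 = $9,688.71.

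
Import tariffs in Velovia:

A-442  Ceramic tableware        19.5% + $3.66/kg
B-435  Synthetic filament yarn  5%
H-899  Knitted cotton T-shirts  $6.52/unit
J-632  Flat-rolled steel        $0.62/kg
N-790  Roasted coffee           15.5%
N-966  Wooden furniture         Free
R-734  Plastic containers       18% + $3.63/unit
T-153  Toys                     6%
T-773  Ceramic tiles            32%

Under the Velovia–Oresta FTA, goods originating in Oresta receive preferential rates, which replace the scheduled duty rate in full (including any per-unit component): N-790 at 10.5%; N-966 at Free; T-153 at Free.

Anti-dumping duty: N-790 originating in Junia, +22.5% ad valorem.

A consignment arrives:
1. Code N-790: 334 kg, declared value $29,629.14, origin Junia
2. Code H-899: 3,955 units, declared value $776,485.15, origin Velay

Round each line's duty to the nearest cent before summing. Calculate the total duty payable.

Line 1 (N-790, Junia, 334 kg, $29,629.14):
Base rate for N-790 is 15.5%.
N-790 has an FTA preferential rate, but origin Junia is not Oresta; base rate stands.
Additional duty on N-790 from Junia: +22.5%. Applied ad valorem rate: 15.5% + 22.5% = 38%.
Duty = $29,629.14 × 38% = $11,259.07.
Line 2 (H-899, Velay, 3,955 units, $776,485.15):
Base rate for H-899 is $6.52/unit.
Duty = 3,955 × $6.52 = $25,786.60.
Total = $11,259.07 + $25,786.60 = $37,045.67.

$37,045.67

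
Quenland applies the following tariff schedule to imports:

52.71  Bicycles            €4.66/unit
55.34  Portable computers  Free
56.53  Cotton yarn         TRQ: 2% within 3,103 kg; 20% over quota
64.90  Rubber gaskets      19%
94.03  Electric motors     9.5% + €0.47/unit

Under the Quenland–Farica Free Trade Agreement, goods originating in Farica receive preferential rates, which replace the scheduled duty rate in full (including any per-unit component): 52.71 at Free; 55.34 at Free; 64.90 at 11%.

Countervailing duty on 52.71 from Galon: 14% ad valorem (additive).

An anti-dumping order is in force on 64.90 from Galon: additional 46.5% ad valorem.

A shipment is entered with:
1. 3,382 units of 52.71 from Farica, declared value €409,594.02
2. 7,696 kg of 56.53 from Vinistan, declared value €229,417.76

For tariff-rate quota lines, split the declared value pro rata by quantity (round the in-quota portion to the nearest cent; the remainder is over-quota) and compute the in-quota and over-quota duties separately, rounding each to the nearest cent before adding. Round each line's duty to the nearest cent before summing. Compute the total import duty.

€29,233.48

Line 1 (52.71, Farica, 3,382 units, €409,594.02):
Base rate for 52.71 is €4.66/unit.
Origin Farica qualifies under the Quenland–Farica agreement and 52.71 is covered: preferential rate Free applies instead.
The additional-duty order on 52.71 targets Galon, not Farica; it does not apply.
Duty = €409,594.02 × 0% = €0.00.
Line 2 (56.53, Vinistan, 7,696 kg, €229,417.76):
Code 56.53 is under a tariff-rate quota (threshold 3,103 kg). In-quota: 3,103 kg at 2%; over-quota: 4,593 kg at 20%.
Pro-rata value split: in-quota = €229,417.76 × 3,103/7,696 = €92,500.43; over-quota = €229,417.76 − €92,500.43 = €136,917.33.
In-quota duty = €92,500.43 × 2% = €1,850.01. Over-quota duty = €136,917.33 × 20% = €27,383.47.
Line duty = €1,850.01 + €27,383.47 = €29,233.48.
Total = €0.00 + €29,233.48 = €29,233.48.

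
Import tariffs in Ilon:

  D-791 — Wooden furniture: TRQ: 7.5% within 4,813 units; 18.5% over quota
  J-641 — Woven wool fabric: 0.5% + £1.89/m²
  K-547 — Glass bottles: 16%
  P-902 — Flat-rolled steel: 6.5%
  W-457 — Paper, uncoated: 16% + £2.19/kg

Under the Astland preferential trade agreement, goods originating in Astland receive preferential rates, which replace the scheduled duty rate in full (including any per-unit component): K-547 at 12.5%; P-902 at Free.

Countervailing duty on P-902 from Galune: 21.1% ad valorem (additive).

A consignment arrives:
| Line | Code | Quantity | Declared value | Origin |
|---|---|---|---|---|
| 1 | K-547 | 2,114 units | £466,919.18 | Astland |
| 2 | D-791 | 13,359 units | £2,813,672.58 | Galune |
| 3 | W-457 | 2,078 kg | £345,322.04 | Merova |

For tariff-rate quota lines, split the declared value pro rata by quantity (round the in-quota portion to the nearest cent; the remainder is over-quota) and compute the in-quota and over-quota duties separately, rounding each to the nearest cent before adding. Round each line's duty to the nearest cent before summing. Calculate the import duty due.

Line 1 (K-547, Astland, 2,114 units, £466,919.18):
Base rate for K-547 is 16%.
Origin Astland qualifies under the Ilon–Astland agreement and K-547 is covered: preferential rate 12.5% applies instead.
Duty = £466,919.18 × 12.5% = £58,364.90.
Line 2 (D-791, Galune, 13,359 units, £2,813,672.58):
Code D-791 is under a tariff-rate quota (threshold 4,813 units). In-quota: 4,813 units at 7.5%; over-quota: 8,546 units at 18.5%.
Pro-rata value split: in-quota = £2,813,672.58 × 4,813/13,359 = £1,013,714.06; over-quota = £2,813,672.58 − £1,013,714.06 = £1,799,958.52.
In-quota duty = £1,013,714.06 × 7.5% = £76,028.55. Over-quota duty = £1,799,958.52 × 18.5% = £332,992.33.
Line duty = £76,028.55 + £332,992.33 = £409,020.88.
Line 3 (W-457, Merova, 2,078 kg, £345,322.04):
Base rate for W-457 is 16% + £2.19/kg.
Duty = £345,322.04 × 16% + 2,078 × £2.19 = £59,802.35.
Total = £58,364.90 + £409,020.88 + £59,802.35 = £527,188.13.

£527,188.13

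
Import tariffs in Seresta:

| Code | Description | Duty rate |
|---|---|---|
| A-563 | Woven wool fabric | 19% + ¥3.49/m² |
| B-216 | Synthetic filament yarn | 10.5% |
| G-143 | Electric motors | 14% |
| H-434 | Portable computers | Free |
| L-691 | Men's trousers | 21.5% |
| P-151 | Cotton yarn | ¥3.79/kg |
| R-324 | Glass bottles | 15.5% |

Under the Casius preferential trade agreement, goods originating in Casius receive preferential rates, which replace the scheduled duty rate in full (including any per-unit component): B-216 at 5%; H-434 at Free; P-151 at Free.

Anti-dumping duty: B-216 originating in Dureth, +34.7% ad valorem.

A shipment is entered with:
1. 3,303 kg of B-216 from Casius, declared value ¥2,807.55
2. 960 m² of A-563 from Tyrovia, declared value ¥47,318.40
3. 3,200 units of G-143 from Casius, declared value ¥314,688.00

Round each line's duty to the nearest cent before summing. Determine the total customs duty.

Line 1 (B-216, Casius, 3,303 kg, ¥2,807.55):
Base rate for B-216 is 10.5%.
Origin Casius qualifies under the Seresta–Casius agreement and B-216 is covered: preferential rate 5% applies instead.
The additional-duty order on B-216 targets Dureth, not Casius; it does not apply.
Duty = ¥2,807.55 × 5% = ¥140.38.
Line 2 (A-563, Tyrovia, 960 m², ¥47,318.40):
Base rate for A-563 is 19% + ¥3.49/m².
Duty = ¥47,318.40 × 19% + 960 × ¥3.49 = ¥12,340.90.
Line 3 (G-143, Casius, 3,200 units, ¥314,688.00):
Base rate for G-143 is 14%.
Origin Casius is the FTA partner but G-143 is not on the preference list; base rate stands.
Duty = ¥314,688.00 × 14% = ¥44,056.32.
Total = ¥140.38 + ¥12,340.90 + ¥44,056.32 = ¥56,537.60.

¥56,537.60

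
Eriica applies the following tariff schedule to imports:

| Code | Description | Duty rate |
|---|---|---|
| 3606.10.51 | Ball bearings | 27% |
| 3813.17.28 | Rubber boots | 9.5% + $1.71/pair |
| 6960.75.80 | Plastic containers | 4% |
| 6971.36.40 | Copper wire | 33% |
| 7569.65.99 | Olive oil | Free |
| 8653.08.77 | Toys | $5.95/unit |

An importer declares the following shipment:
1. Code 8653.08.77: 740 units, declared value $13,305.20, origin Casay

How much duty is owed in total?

Line 1 (8653.08.77, Casay, 740 units, $13,305.20):
Base rate for 8653.08.77 is $5.95/unit.
Duty = 740 × $5.95 = $4,403.00.

$4,403.00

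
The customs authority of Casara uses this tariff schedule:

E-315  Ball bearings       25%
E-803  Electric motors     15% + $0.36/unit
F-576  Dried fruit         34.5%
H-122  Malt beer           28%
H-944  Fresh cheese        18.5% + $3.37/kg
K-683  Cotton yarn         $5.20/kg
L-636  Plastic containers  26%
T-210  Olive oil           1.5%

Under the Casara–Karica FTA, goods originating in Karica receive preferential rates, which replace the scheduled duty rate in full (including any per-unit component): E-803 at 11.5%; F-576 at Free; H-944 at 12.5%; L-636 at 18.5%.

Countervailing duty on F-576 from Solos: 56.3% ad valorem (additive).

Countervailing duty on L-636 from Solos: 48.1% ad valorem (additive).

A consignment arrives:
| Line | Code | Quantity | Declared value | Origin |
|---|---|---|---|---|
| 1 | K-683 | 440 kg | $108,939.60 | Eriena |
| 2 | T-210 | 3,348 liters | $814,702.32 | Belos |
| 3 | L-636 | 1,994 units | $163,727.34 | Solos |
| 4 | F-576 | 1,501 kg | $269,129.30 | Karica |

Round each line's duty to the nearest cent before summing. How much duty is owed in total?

$135,830.49

Line 1 (K-683, Eriena, 440 kg, $108,939.60):
Base rate for K-683 is $5.20/kg.
Duty = 440 × $5.20 = $2,288.00.
Line 2 (T-210, Belos, 3,348 liters, $814,702.32):
Base rate for T-210 is 1.5%.
Duty = $814,702.32 × 1.5% = $12,220.53.
Line 3 (L-636, Solos, 1,994 units, $163,727.34):
Base rate for L-636 is 26%.
L-636 has an FTA preferential rate, but origin Solos is not Karica; base rate stands.
Additional duty on L-636 from Solos: +48.1%. Applied ad valorem rate: 26% + 48.1% = 74.1%.
Duty = $163,727.34 × 74.1% = $121,321.96.
Line 4 (F-576, Karica, 1,501 kg, $269,129.30):
Base rate for F-576 is 34.5%.
Origin Karica qualifies under the Casara–Karica agreement and F-576 is covered: preferential rate Free applies instead.
The additional-duty order on F-576 targets Solos, not Karica; it does not apply.
Duty = $269,129.30 × 0% = $0.00.
Total = $2,288.00 + $12,220.53 + $121,321.96 + $0.00 = $135,830.49.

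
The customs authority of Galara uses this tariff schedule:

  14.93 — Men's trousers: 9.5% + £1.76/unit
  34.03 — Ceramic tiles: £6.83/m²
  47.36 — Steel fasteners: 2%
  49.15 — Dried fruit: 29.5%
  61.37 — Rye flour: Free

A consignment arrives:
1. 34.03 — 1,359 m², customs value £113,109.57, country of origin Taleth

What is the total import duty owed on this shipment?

Line 1 (34.03, Taleth, 1,359 m², £113,109.57):
Base rate for 34.03 is £6.83/m².
Duty = 1,359 × £6.83 = £9,281.97.

£9,281.97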